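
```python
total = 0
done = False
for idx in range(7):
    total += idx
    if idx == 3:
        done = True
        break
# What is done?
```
Trace:
  total=0
  total=0, done=False
  total=0, done=False, idx=0
  total=1, done=False, idx=1
  total=3, done=False, idx=2
  total=6, done=True, idx=3

Final answer: True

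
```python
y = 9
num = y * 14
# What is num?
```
Trace:
  y=9
  y=9, num=126

Final answer: 126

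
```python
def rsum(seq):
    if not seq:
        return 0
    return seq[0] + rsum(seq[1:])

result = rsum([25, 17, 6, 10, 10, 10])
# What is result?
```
Call trace:
rsum(seq=[25, 17, 6, 10, 10, 10])
  rsum(seq=[17, 6, 10, 10, 10])
    rsum(seq=[6, 10, 10, 10])
      rsum(seq=[10, 10, 10])
        rsum(seq=[10, 10])
          rsum(seq=[10])
            rsum(seq=[])
            -> return 0
          -> return 10
        -> return 20
      -> return 30
    -> return 36
  -> return 53
-> return 78

Final answer: 78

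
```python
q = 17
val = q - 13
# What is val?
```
Trace:
  q=17
  q=17, val=4

Final answer: 4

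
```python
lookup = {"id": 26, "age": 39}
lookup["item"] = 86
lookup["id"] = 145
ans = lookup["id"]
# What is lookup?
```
Trace:
  lookup={'id': 26, 'age': 39}
  lookup={'id': 26, 'age': 39, 'item': 86}
  lookup={'id': 145, 'age': 39, 'item': 86}
  lookup={'id': 145, 'age': 39, 'item': 86}, ans=145

Final answer: {'id': 145, 'age': 39, 'item': 86}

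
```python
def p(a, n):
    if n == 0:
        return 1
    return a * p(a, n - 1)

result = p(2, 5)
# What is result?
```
Call trace:
p(a=2, n=5)
  p(a=2, n=4)
    p(a=2, n=3)
      p(a=2, n=2)
        p(a=2, n=1)
          p(a=2, n=0)
          -> return 1
        -> return 2
      -> return 4
    -> return 8
  -> return 16
-> return 32

Final answer: 32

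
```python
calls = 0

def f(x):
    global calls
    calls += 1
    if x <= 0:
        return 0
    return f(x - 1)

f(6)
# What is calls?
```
Call trace:
f(x=6)
  f(x=5)
    f(x=4)
      f(x=3)
        f(x=2)
          f(x=1)
            f(x=0)
            -> return 0
          -> return 0
        -> return 0
      -> return 0
    -> return 0
  -> return 0
-> return 0

calls is incremented once per call. f is entered once for each x = 6, 5, 4, 3, 2, 1, 0 (the x <= 0 call returns without recursing), i.e. 6 + 1 calls.
calls = 7

Final answer: 7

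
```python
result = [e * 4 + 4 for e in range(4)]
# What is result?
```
Trace:
  e=0
  e=1
  e=2
  e=3
  result=[4, 8, 12, 16]

Final answer: [4, 8, 12, 16]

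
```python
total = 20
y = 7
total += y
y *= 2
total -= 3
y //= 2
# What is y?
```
Trace:
  total=20
  total=20, y=7
  total=27, y=7
  total=27, y=14
  total=24, y=14
  total=24, y=7

Final answer: 7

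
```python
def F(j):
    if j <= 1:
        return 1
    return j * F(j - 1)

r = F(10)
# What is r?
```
Call trace:
F(j=10)
  F(j=9)
    F(j=8)
      F(j=7)
        F(j=6)
          F(j=5)
            F(j=4)
              F(j=3)
                F(j=2)
                  F(j=1)
                  -> return 1
                -> return 2
              -> return 6
            -> return 24
          -> return 120
        -> return 720
      -> return 5040
    -> return 40320
  -> return 362880
-> return 3628800

Final answer: 3628800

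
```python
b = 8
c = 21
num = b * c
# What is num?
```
Trace:
  b=8
  b=8, c=21
  b=8, c=21, num=168

Final answer: 168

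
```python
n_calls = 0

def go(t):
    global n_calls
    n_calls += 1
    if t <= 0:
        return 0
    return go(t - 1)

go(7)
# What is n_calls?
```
Call trace:
go(t=7)
  go(t=6)
    go(t=5)
      go(t=4)
        go(t=3)
          go(t=2)
            go(t=1)
              go(t=0)
              -> return 0
            -> return 0
          -> return 0
        -> return 0
      -> return 0
    -> return 0
  -> return 0
-> return 0

n_calls is incremented once per call. go is entered once for each t = 7, 6, 5, 4, 3, 2, 1, 0 (the t <= 0 call returns without recursing), i.e. 7 + 1 calls.
n_calls = 8

Final answer: 8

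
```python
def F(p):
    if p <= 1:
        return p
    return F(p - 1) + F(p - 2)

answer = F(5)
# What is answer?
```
Call trace (a repeated sub-call is expanded the first time; later identical calls just restate its return value):
F(p=5)
  F(p=4)
    F(p=3)
      F(p=2)
        F(p=1)
        -> return 1
        F(p=0)
        -> return 0
      -> return 1
      F(p=1)
      -> return 1
    -> return 2
    F(p=2) -> return 1  (same call as traced above)
  -> return 3
  F(p=3) -> return 2  (same call as traced above)
-> return 5

Final answer: 5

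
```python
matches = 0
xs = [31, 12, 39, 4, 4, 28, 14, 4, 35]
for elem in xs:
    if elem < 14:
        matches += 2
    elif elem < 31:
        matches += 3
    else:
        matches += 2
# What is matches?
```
Trace:
  matches=0
  matches=2, elem=31
  matches=4, elem=12
  matches=6, elem=39
  matches=8, elem=4
  matches=10, elem=4
  matches=13, elem=28
  matches=16, elem=14
  matches=18, elem=4
  matches=20, elem=35

Final answer: 20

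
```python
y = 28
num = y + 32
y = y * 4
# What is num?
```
Trace:
  y=28
  y=28, num=60
  y=112, num=60

Final answer: 60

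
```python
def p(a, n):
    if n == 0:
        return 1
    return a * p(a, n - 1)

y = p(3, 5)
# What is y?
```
Call trace:
p(a=3, n=5)
  p(a=3, n=4)
    p(a=3, n=3)
      p(a=3, n=2)
        p(a=3, n=1)
          p(a=3, n=0)
          -> return 1
        -> return 3
      -> return 9
    -> return 27
  -> return 81
-> return 243

Final answer: 243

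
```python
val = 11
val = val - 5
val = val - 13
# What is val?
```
Trace:
  val=11
  val=6
  val=-7

Final answer: -7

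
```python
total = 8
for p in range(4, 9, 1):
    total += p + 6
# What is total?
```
Trace:
  total=8
  total=18, p=4
  total=29, p=5
  total=41, p=6
  total=54, p=7
  total=68, p=8

Final answer: 68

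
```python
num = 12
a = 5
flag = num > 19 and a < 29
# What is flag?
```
Trace:
  num=12
  num=12, a=5
  num=12, a=5, flag=False

Final answer: False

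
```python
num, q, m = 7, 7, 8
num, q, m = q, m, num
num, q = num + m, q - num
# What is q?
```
Trace:
  num=7, q=7, m=8
  num=7, q=8, m=7
  num=14, q=1, m=7

Final answer: 1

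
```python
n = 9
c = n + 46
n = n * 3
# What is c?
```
Trace:
  n=9
  n=9, c=55
  n=27, c=55

Final answer: 55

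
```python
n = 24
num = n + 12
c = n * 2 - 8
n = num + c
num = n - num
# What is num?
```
Trace:
  n=24
  n=24, num=36
  n=24, num=36, c=40
  n=76, num=36, c=40
  n=76, num=40, c=40

Final answer: 40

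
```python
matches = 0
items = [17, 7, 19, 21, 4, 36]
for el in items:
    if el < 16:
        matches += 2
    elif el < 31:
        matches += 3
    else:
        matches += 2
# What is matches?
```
Trace:
  matches=0
  matches=3, el=17
  matches=5, el=7
  matches=8, el=19
  matches=11, el=21
  matches=13, el=4
  matches=15, el=36

Final answer: 15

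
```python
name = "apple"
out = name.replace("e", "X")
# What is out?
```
Trace:
  name='apple'
  name='apple', out='applX'

Final answer: 'applX'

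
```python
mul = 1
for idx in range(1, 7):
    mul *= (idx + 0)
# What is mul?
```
Trace:
  mul=1
  mul=1, idx=1
  mul=2, idx=2
  mul=6, idx=3
  mul=24, idx=4
  mul=120, idx=5
  mul=720, idx=6

Final answer: 720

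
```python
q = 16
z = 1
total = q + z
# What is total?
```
Trace:
  q=16
  q=16, z=1
  q=16, z=1, total=17

Final answer: 17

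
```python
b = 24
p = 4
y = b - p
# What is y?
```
Trace:
  b=24
  b=24, p=4
  b=24, p=4, y=20

Final answer: 20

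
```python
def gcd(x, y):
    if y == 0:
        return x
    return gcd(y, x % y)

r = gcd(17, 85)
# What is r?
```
Call trace:
gcd(x=17, y=85)
  gcd(x=85, y=17)
    gcd(x=17, y=0)
    -> return 17
  -> return 17
-> return 17

Final answer: 17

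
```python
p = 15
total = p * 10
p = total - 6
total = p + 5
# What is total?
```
Trace:
  p=15
  p=15, total=150
  p=144, total=150
  p=144, total=149

Final answer: 149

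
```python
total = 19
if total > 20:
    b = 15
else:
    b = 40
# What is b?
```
Trace:
  total=19
  total=19, b=40

Final answer: 40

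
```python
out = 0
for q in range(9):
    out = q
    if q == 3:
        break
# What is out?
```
Trace:
  out=0
  out=0, q=0
  out=1, q=1
  out=2, q=2
  out=3, q=3

Final answer: 3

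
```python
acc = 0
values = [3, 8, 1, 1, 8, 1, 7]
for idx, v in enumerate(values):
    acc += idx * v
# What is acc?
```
Trace:
  acc=0
  acc=0, idx=0, v=3
  acc=8, idx=1, v=8
  acc=10, idx=2, v=1
  acc=13, idx=3, v=1
  acc=45, idx=4, v=8
  acc=50, idx=5, v=1
  acc=92, idx=6, v=7

Final answer: 92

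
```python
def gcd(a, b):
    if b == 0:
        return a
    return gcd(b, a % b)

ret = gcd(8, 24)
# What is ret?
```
Call trace:
gcd(a=8, b=24)
  gcd(a=24, b=8)
    gcd(a=8, b=0)
    -> return 8
  -> return 8
-> return 8

Final answer: 8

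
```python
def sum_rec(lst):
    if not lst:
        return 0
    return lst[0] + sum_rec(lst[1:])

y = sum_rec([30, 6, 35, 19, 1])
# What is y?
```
Call trace:
sum_rec(lst=[30, 6, 35, 19, 1])
  sum_rec(lst=[6, 35, 19, 1])
    sum_rec(lst=[35, 19, 1])
      sum_rec(lst=[19, 1])
        sum_rec(lst=[1])
          sum_rec(lst=[])
          -> return 0
        -> return 1
      -> return 20
    -> return 55
  -> return 61
-> return 91

Final answer: 91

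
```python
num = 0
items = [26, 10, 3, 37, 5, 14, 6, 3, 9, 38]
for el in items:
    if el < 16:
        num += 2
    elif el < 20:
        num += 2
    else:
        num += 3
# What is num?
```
Trace:
  num=0
  num=3, el=26
  num=5, el=10
  num=7, el=3
  num=10, el=37
  num=12, el=5
  num=14, el=14
  num=16, el=6
  num=18, el=3
  num=20, el=9
  num=23, el=38

Final answer: 23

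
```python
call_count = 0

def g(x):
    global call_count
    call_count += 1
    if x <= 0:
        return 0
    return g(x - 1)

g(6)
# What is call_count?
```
Call trace:
g(x=6)
  g(x=5)
    g(x=4)
      g(x=3)
        g(x=2)
          g(x=1)
            g(x=0)
            -> return 0
          -> return 0
        -> return 0
      -> return 0
    -> return 0
  -> return 0
-> return 0

call_count is incremented once per call. g is entered once for each x = 6, 5, 4, 3, 2, 1, 0 (the x <= 0 call returns without recursing), i.e. 6 + 1 calls.
call_count = 7

Final answer: 7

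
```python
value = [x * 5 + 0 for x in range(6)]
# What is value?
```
Trace:
  x=0
  x=1
  x=2
  x=3
  x=4
  x=5
  value=[0, 5, 10, 15, 20, 25]

Final answer: [0, 5, 10, 15, 20, 25]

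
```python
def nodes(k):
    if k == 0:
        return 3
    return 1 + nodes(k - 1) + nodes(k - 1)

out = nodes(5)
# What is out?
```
Call trace (a repeated sub-call is expanded the first time; later identical calls just restate its return value):
nodes(k=5)
  nodes(k=4)
    nodes(k=3)
      nodes(k=2)
        nodes(k=1)
          nodes(k=0)
          -> return 3
          nodes(k=0)
          -> return 3
        -> return 7
        nodes(k=1) -> return 7  (same call as traced above)
      -> return 15
      nodes(k=2) -> return 15  (same call as traced above)
    -> return 31
    nodes(k=3) -> return 31  (same call as traced above)
  -> return 63
  nodes(k=4) -> return 63  (same call as traced above)
-> return 127

Final answer: 127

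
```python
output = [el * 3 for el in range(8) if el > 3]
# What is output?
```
Trace:
  el=0
  el=1
  el=2
  el=3
  el=4
  el=5
  el=6
  el=7
  output=[12, 15, 18, 21]

Final answer: [12, 15, 18, 21]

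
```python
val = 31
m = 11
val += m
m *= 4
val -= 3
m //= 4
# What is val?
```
Trace:
  val=31
  val=31, m=11
  val=42, m=11
  val=42, m=44
  val=39, m=44
  val=39, m=11

Final answer: 39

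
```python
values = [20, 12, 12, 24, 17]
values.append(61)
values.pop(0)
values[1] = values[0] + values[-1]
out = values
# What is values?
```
Trace:
  values=[20, 12, 12, 24, 17]
  values=[20, 12, 12, 24, 17, 61]
  values=[12, 12, 24, 17, 61]
  values=[12, 73, 24, 17, 61]
  values=[12, 73, 24, 17, 61], out=[12, 73, 24, 17, 61]

Final answer: [12, 73, 24, 17, 61]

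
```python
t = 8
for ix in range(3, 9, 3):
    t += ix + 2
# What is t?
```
Trace:
  t=8
  t=13, ix=3
  t=21, ix=6

Final answer: 21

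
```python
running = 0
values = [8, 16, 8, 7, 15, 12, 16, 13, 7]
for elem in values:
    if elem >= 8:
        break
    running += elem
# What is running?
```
Trace:
  running=0
  running=0, elem=8

Final answer: 0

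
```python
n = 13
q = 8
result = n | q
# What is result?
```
Trace:
  n=13
  n=13, q=8
  n=13, q=8, result=13

Final answer: 13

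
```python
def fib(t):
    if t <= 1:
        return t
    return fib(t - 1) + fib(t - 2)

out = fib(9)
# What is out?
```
Call trace (a repeated sub-call is expanded the first time; later identical calls just restate its return value):
fib(t=9)
  fib(t=8)
    fib(t=7)
      fib(t=6)
        fib(t=5)
          fib(t=4)
            fib(t=3)
              fib(t=2)
                fib(t=1)
                -> return 1
                fib(t=0)
                -> return 0
              -> return 1
              fib(t=1)
              -> return 1
            -> return 2
            fib(t=2) -> return 1  (same call as traced above)
          -> return 3
          fib(t=3) -> return 2  (same call as traced above)
        -> return 5
        fib(t=4) -> return 3  (same call as traced above)
      -> return 8
      fib(t=5) -> return 5  (same call as traced above)
    -> return 13
    fib(t=6) -> return 8  (same call as traced above)
  -> return 21
  fib(t=7) -> return 13  (same call as traced above)
-> return 34

Final answer: 34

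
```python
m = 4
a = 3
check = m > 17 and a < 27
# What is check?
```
Trace:
  m=4
  m=4, a=3
  m=4, a=3, check=False

Final answer: False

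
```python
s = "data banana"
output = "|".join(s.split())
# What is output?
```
Trace:
  s='data banana'
  s='data banana', output='data|banana'

Final answer: 'data|banana'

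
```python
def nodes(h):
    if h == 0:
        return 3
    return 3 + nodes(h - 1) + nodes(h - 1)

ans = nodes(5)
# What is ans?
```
Call trace (a repeated sub-call is expanded the first time; later identical calls just restate its return value):
nodes(h=5)
  nodes(h=4)
    nodes(h=3)
      nodes(h=2)
        nodes(h=1)
          nodes(h=0)
          -> return 3
          nodes(h=0)
          -> return 3
        -> return 9
        nodes(h=1) -> return 9  (same call as traced above)
      -> return 21
      nodes(h=2) -> return 21  (same call as traced above)
    -> return 45
    nodes(h=3) -> return 45  (same call as traced above)
  -> return 93
  nodes(h=4) -> return 93  (same call as traced above)
-> return 189

Final answer: 189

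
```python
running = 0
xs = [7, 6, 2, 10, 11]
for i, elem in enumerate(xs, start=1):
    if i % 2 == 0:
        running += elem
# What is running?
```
Trace:
  running=0
  running=0, i=1, elem=7
  running=6, i=2, elem=6
  running=6, i=3, elem=2
  running=16, i=4, elem=10
  running=16, i=5, elem=11

Final answer: 16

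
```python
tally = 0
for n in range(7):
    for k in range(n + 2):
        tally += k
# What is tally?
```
Trace:
  tally=0
  tally=0, n=0, k=0
  tally=1, n=0, k=1
  tally=1, n=1, k=0
  tally=2, n=1, k=1
  tally=4, n=1, k=2
  tally=4, n=2, k=0
  tally=5, n=2, k=1
  tally=7, n=2, k=2
  tally=10, n=2, k=3
  tally=10, n=3, k=0
  tally=11, n=3, k=1
  tally=13, n=3, k=2
  tally=16, n=3, k=3
  tally=20, n=3, k=4
  tally=20, n=4, k=0
  tally=21, n=4, k=1
  tally=23, n=4, k=2
  tally=26, n=4, k=3
  tally=30, n=4, k=4
  tally=35, n=4, k=5
  tally=35, n=5, k=0
  tally=36, n=5, k=1
  tally=38, n=5, k=2
  tally=41, n=5, k=3
  tally=45, n=5, k=4
  tally=50, n=5, k=5
  tally=56, n=5, k=6
  tally=56, n=6, k=0
  tally=57, n=6, k=1
  tally=59, n=6, k=2
  tally=62, n=6, k=3
  tally=66, n=6, k=4
  tally=71, n=6, k=5
  tally=77, n=6, k=6
  tally=84, n=6, k=7

Final answer: 84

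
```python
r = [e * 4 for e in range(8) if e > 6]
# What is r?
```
Trace:
  e=0
  e=1
  e=2
  e=3
  e=4
  e=5
  e=6
  e=7
  r=[28]

Final answer: [28]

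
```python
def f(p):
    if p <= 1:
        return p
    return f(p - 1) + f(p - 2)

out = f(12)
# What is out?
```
Call trace (a repeated sub-call is expanded the first time; later identical calls just restate its return value):
f(p=12)
  f(p=11)
    f(p=10)
      f(p=9)
        f(p=8)
          f(p=7)
            f(p=6)
              f(p=5)
                f(p=4)
                  f(p=3)
                    f(p=2)
                      f(p=1)
                      -> return 1
                      f(p=0)
                      -> return 0
                    -> return 1
                    f(p=1)
                    -> return 1
                  -> return 2
                  f(p=2) -> return 1  (same call as traced above)
                -> return 3
                f(p=3) -> return 2  (same call as traced above)
              -> return 5
              f(p=4) -> return 3  (same call as traced above)
            -> return 8
            f(p=5) -> return 5  (same call as traced above)
          -> return 13
          f(p=6) -> return 8  (same call as traced above)
        -> return 21
        f(p=7) -> return 13  (same call as traced above)
      -> return 34
      f(p=8) -> return 21  (same call as traced above)
    -> return 55
    f(p=9) -> return 34  (same call as traced above)
  -> return 89
  f(p=10) -> return 55  (same call as traced above)
-> return 144

Final answer: 144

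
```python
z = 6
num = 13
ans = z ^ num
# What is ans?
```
Trace:
  z=6
  z=6, num=13
  z=6, num=13, ans=11

Final answer: 11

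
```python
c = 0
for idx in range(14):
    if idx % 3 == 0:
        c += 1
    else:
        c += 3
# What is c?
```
Trace:
  c=0
  c=1, idx=0
  c=4, idx=1
  c=7, idx=2
  c=8, idx=3
  c=11, idx=4
  c=14, idx=5
  c=15, idx=6
  c=18, idx=7
  c=21, idx=8
  c=22, idx=9
  c=25, idx=10
  c=28, idx=11
  c=29, idx=12
  c=32, idx=13

Final answer: 32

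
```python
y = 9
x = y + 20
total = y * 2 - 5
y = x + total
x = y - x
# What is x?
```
Trace:
  y=9
  y=9, x=29
  y=9, x=29, total=13
  y=42, x=29, total=13
  y=42, x=13, total=13

Final answer: 13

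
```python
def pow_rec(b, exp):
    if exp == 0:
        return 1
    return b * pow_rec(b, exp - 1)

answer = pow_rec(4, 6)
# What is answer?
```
Call trace:
pow_rec(b=4, exp=6)
  pow_rec(b=4, exp=5)
    pow_rec(b=4, exp=4)
      pow_rec(b=4, exp=3)
        pow_rec(b=4, exp=2)
          pow_rec(b=4, exp=1)
            pow_rec(b=4, exp=0)
            -> return 1
          -> return 4
        -> return 16
      -> return 64
    -> return 256
  -> return 1024
-> return 4096

Final answer: 4096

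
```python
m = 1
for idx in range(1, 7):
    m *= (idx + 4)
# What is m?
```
Trace:
  m=1
  m=5, idx=1
  m=30, idx=2
  m=210, idx=3
  m=1680, idx=4
  m=15120, idx=5
  m=151200, idx=6

Final answer: 151200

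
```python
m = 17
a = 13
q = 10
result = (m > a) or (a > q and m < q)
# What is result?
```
Trace:
  m=17
  m=17, a=13
  m=17, a=13, q=10
  m=17, a=13, q=10, result=True

Final answer: True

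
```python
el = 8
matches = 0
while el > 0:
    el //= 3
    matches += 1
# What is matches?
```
Trace:
  el=8
  el=8, matches=0
  el=2, matches=1
  el=0, matches=2

Final answer: 2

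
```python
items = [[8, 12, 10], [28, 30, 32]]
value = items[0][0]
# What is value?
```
Trace:
  items=[[8, 12, 10], [28, 30, 32]]
  items=[[8, 12, 10], [28, 30, 32]], value=8

Final answer: 8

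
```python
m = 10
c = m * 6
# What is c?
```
Trace:
  m=10
  m=10, c=60

Final answer: 60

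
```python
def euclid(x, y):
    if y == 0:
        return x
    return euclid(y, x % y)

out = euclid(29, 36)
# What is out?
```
Call trace:
euclid(x=29, y=36)
  euclid(x=36, y=29)
    euclid(x=29, y=7)
      euclid(x=7, y=1)
        euclid(x=1, y=0)
        -> return 1
      -> return 1
    -> return 1
  -> return 1
-> return 1

Final answer: 1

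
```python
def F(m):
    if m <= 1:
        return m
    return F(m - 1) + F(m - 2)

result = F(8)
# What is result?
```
Call trace (a repeated sub-call is expanded the first time; later identical calls just restate its return value):
F(m=8)
  F(m=7)
    F(m=6)
      F(m=5)
        F(m=4)
          F(m=3)
            F(m=2)
              F(m=1)
              -> return 1
              F(m=0)
              -> return 0
            -> return 1
            F(m=1)
            -> return 1
          -> return 2
          F(m=2) -> return 1  (same call as traced above)
        -> return 3
        F(m=3) -> return 2  (same call as traced above)
      -> return 5
      F(m=4) -> return 3  (same call as traced above)
    -> return 8
    F(m=5) -> return 5  (same call as traced above)
  -> return 13
  F(m=6) -> return 8  (same call as traced above)
-> return 21

Final answer: 21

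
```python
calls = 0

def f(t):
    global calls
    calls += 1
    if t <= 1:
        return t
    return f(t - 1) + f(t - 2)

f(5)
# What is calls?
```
Call trace (a repeated sub-call is expanded the first time; later identical calls just restate its return value):
f(t=5)
  f(t=4)
    f(t=3)
      f(t=2)
        f(t=1)
        -> return 1
        f(t=0)
        -> return 0
      -> return 1
      f(t=1)
      -> return 1
    -> return 2
    f(t=2) -> return 1  (same call as traced above)
  -> return 3
  f(t=3) -> return 2  (same call as traced above)
-> return 5

calls is incremented once per call, so count the calls in each subtree. Let C(t) = number of calls made by f(t).
C(0) = C(1) = 1 (base case, no recursion); C(t) = 1 + C(t - 1) + C(t - 2) otherwise.
C(2) = 1 + C(1) + C(0) = 1 + 1 + 1 = 3
C(3) = 1 + C(2) + C(1) = 1 + 3 + 1 = 5
C(4) = 1 + C(3) + C(2) = 1 + 5 + 3 = 9
C(5) = 1 + C(4) + C(3) = 1 + 9 + 5 = 15
calls = C(5) = 15

Final answer: 15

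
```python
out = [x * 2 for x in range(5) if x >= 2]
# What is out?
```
Trace:
  x=0
  x=1
  x=2
  x=3
  x=4
  out=[4, 6, 8]

Final answer: [4, 6, 8]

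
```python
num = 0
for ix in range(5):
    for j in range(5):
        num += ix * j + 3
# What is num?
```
Trace:
  num=0
  num=3, ix=0, j=0
  num=6, ix=0, j=1
  num=9, ix=0, j=2
  num=12, ix=0, j=3
  num=15, ix=0, j=4
  num=18, ix=1, j=0
  num=22, ix=1, j=1
  num=27, ix=1, j=2
  num=33, ix=1, j=3
  num=40, ix=1, j=4
  num=43, ix=2, j=0
  num=48, ix=2, j=1
  num=55, ix=2, j=2
  num=64, ix=2, j=3
  num=75, ix=2, j=4
  num=78, ix=3, j=0
  num=84, ix=3, j=1
  num=93, ix=3, j=2
  num=105, ix=3, j=3
  num=120, ix=3, j=4
  num=123, ix=4, j=0
  num=130, ix=4, j=1
  num=141, ix=4, j=2
  num=156, ix=4, j=3
  num=175, ix=4, j=4

Final answer: 175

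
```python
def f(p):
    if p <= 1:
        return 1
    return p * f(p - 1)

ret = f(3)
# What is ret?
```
Call trace:
f(p=3)
  f(p=2)
    f(p=1)
    -> return 1
  -> return 2
-> return 6

Final answer: 6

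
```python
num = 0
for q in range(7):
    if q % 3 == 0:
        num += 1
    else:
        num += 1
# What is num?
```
Trace:
  num=0
  num=1, q=0
  num=2, q=1
  num=3, q=2
  num=4, q=3
  num=5, q=4
  num=6, q=5
  num=7, q=6

Final answer: 7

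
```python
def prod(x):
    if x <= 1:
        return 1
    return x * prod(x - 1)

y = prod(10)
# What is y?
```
Call trace:
prod(x=10)
  prod(x=9)
    prod(x=8)
      prod(x=7)
        prod(x=6)
          prod(x=5)
            prod(x=4)
              prod(x=3)
                prod(x=2)
                  prod(x=1)
                  -> return 1
                -> return 2
              -> return 6
            -> return 24
          -> return 120
        -> return 720
      -> return 5040
    -> return 40320
  -> return 362880
-> return 3628800

Final answer: 3628800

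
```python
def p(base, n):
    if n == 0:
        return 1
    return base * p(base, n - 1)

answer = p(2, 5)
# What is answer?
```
Call trace:
p(base=2, n=5)
  p(base=2, n=4)
    p(base=2, n=3)
      p(base=2, n=2)
        p(base=2, n=1)
          p(base=2, n=0)
          -> return 1
        -> return 2
      -> return 4
    -> return 8
  -> return 16
-> return 32

Final answer: 32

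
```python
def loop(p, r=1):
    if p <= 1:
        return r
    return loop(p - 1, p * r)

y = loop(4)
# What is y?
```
Call trace:
loop(p=4, r=1)
  loop(p=3, r=4)
    loop(p=2, r=12)
      loop(p=1, r=24)
      -> return 24
    -> return 24
  -> return 24
-> return 24

Final answer: 24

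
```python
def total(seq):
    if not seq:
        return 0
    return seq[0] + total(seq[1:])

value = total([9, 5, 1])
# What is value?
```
Call trace:
total(seq=[9, 5, 1])
  total(seq=[5, 1])
    total(seq=[1])
      total(seq=[])
      -> return 0
    -> return 1
  -> return 6
-> return 15

Final answer: 15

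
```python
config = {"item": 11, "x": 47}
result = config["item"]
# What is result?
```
Trace:
  config={'item': 11, 'x': 47}
  config={'item': 11, 'x': 47}, result=11

Final answer: 11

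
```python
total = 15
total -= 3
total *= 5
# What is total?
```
Trace:
  total=15
  total=12
  total=60

Final answer: 60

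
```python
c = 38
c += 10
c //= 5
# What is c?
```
Trace:
  c=38
  c=48
  c=9

Final answer: 9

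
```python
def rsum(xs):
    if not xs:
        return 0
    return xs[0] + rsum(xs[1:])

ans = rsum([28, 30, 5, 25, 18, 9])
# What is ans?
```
Call trace:
rsum(xs=[28, 30, 5, 25, 18, 9])
  rsum(xs=[30, 5, 25, 18, 9])
    rsum(xs=[5, 25, 18, 9])
      rsum(xs=[25, 18, 9])
        rsum(xs=[18, 9])
          rsum(xs=[9])
            rsum(xs=[])
            -> return 0
          -> return 9
        -> return 27
      -> return 52
    -> return 57
  -> return 87
-> return 115

Final answer: 115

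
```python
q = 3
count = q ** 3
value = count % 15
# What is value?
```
Trace:
  q=3
  q=3, count=27
  q=3, count=27, value=12

Final answer: 12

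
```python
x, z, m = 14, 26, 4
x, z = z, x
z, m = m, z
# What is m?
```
Trace:
  x=14, z=26, m=4
  x=26, z=14, m=4
  x=26, z=4, m=14

Final answer: 14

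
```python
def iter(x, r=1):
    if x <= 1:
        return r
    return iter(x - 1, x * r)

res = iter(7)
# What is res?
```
Call trace:
iter(x=7, r=1)
  iter(x=6, r=7)
    iter(x=5, r=42)
      iter(x=4, r=210)
        iter(x=3, r=840)
          iter(x=2, r=2520)
            iter(x=1, r=5040)
            -> return 5040
          -> return 5040
        -> return 5040
      -> return 5040
    -> return 5040
  -> return 5040
-> return 5040

Final answer: 5040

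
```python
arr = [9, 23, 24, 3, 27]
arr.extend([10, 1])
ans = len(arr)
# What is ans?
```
Trace:
  arr=[9, 23, 24, 3, 27]
  arr=[9, 23, 24, 3, 27, 10, 1]
  arr=[9, 23, 24, 3, 27, 10, 1], ans=7

Final answer: 7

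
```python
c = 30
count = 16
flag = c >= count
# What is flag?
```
Trace:
  c=30
  c=30, count=16
  c=30, count=16, flag=True

Final answer: True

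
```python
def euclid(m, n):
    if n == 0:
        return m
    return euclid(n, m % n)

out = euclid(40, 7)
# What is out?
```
Call trace:
euclid(m=40, n=7)
  euclid(m=7, n=5)
    euclid(m=5, n=2)
      euclid(m=2, n=1)
        euclid(m=1, n=0)
        -> return 1
      -> return 1
    -> return 1
  -> return 1
-> return 1

Final answer: 1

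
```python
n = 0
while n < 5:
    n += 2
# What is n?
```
Trace:
  n=0
  n=2
  n=4
  n=6

Final answer: 6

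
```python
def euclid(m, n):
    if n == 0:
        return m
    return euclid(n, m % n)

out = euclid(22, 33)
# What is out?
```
Call trace:
euclid(m=22, n=33)
  euclid(m=33, n=22)
    euclid(m=22, n=11)
      euclid(m=11, n=0)
      -> return 11
    -> return 11
  -> return 11
-> return 11

Final answer: 11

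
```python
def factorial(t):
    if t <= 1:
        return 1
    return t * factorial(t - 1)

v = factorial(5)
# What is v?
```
Call trace:
factorial(t=5)
  factorial(t=4)
    factorial(t=3)
      factorial(t=2)
        factorial(t=1)
        -> return 1
      -> return 2
    -> return 6
  -> return 24
-> return 120

Final answer: 120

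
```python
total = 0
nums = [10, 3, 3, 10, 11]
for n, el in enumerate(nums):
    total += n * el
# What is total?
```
Trace:
  total=0
  total=0, n=0, el=10
  total=3, n=1, el=3
  total=9, n=2, el=3
  total=39, n=3, el=10
  total=83, n=4, el=11

Final answer: 83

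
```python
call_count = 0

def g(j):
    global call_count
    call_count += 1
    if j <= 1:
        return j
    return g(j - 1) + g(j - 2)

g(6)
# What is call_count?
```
Call trace (a repeated sub-call is expanded the first time; later identical calls just restate its return value):
g(j=6)
  g(j=5)
    g(j=4)
      g(j=3)
        g(j=2)
          g(j=1)
          -> return 1
          g(j=0)
          -> return 0
        -> return 1
        g(j=1)
        -> return 1
      -> return 2
      g(j=2) -> return 1  (same call as traced above)
    -> return 3
    g(j=3) -> return 2  (same call as traced above)
  -> return 5
  g(j=4) -> return 3  (same call as traced above)
-> return 8

call_count is incremented once per call, so count the calls in each subtree. Let C(j) = number of calls made by g(j).
C(0) = C(1) = 1 (base case, no recursion); C(j) = 1 + C(j - 1) + C(j - 2) otherwise.
C(2) = 1 + C(1) + C(0) = 1 + 1 + 1 = 3
C(3) = 1 + C(2) + C(1) = 1 + 3 + 1 = 5
C(4) = 1 + C(3) + C(2) = 1 + 5 + 3 = 9
C(5) = 1 + C(4) + C(3) = 1 + 9 + 5 = 15
C(6) = 1 + C(5) + C(4) = 1 + 15 + 9 = 25
call_count = C(6) = 25

Final answer: 25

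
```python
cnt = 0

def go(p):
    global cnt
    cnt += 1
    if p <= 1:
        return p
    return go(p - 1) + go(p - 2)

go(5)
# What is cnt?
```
Call trace (a repeated sub-call is expanded the first time; later identical calls just restate its return value):
go(p=5)
  go(p=4)
    go(p=3)
      go(p=2)
        go(p=1)
        -> return 1
        go(p=0)
        -> return 0
      -> return 1
      go(p=1)
      -> return 1
    -> return 2
    go(p=2) -> return 1  (same call as traced above)
  -> return 3
  go(p=3) -> return 2  (same call as traced above)
-> return 5

cnt is incremented once per call, so count the calls in each subtree. Let C(p) = number of calls made by go(p).
C(0) = C(1) = 1 (base case, no recursion); C(p) = 1 + C(p - 1) + C(p - 2) otherwise.
C(2) = 1 + C(1) + C(0) = 1 + 1 + 1 = 3
C(3) = 1 + C(2) + C(1) = 1 + 3 + 1 = 5
C(4) = 1 + C(3) + C(2) = 1 + 5 + 3 = 9
C(5) = 1 + C(4) + C(3) = 1 + 9 + 5 = 15
cnt = C(5) = 15

Final answer: 15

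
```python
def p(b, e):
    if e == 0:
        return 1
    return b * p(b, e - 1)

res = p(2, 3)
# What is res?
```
Call trace:
p(b=2, e=3)
  p(b=2, e=2)
    p(b=2, e=1)
      p(b=2, e=0)
      -> return 1
    -> return 2
  -> return 4
-> return 8

Final answer: 8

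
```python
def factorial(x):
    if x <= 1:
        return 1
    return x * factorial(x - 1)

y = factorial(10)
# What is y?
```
Call trace:
factorial(x=10)
  factorial(x=9)
    factorial(x=8)
      factorial(x=7)
        factorial(x=6)
          factorial(x=5)
            factorial(x=4)
              factorial(x=3)
                factorial(x=2)
                  factorial(x=1)
                  -> return 1
                -> return 2
              -> return 6
            -> return 24
          -> return 120
        -> return 720
      -> return 5040
    -> return 40320
  -> return 362880
-> return 3628800

Final answer: 3628800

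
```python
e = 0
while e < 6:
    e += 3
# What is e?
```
Trace:
  e=0
  e=3
  e=6

Final answer: 6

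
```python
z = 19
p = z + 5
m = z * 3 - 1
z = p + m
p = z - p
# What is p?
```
Trace:
  z=19
  z=19, p=24
  z=19, p=24, m=56
  z=80, p=24, m=56
  z=80, p=56, m=56

Final answer: 56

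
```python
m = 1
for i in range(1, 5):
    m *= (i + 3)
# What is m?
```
Trace:
  m=1
  m=4, i=1
  m=20, i=2
  m=120, i=3
  m=840, i=4

Final answer: 840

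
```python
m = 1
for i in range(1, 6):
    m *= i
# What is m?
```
Trace:
  m=1
  m=1, i=1
  m=2, i=2
  m=6, i=3
  m=24, i=4
  m=120, i=5

Final answer: 120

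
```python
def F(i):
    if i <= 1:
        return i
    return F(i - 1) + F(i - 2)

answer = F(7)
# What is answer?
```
Call trace (a repeated sub-call is expanded the first time; later identical calls just restate its return value):
F(i=7)
  F(i=6)
    F(i=5)
      F(i=4)
        F(i=3)
          F(i=2)
            F(i=1)
            -> return 1
            F(i=0)
            -> return 0
          -> return 1
          F(i=1)
          -> return 1
        -> return 2
        F(i=2) -> return 1  (same call as traced above)
      -> return 3
      F(i=3) -> return 2  (same call as traced above)
    -> return 5
    F(i=4) -> return 3  (same call as traced above)
  -> return 8
  F(i=5) -> return 5  (same call as traced above)
-> return 13

Final answer: 13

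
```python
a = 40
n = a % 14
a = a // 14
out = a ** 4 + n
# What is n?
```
Trace:
  a=40
  a=40, n=12
  a=2, n=12
  a=2, n=12, out=28

Final answer: 12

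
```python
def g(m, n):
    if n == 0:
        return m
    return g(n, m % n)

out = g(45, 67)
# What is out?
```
Call trace:
g(m=45, n=67)
  g(m=67, n=45)
    g(m=45, n=22)
      g(m=22, n=1)
        g(m=1, n=0)
        -> return 1
      -> return 1
    -> return 1
  -> return 1
-> return 1

Final answer: 1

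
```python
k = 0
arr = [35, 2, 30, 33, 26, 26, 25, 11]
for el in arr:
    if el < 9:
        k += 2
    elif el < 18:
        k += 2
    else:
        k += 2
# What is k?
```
Trace:
  k=0
  k=2, el=35
  k=4, el=2
  k=6, el=30
  k=8, el=33
  k=10, el=26
  k=12, el=26
  k=14, el=25
  k=16, el=11

Final answer: 16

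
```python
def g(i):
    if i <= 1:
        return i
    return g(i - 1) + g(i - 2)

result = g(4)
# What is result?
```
Call trace (a repeated sub-call is expanded the first time; later identical calls just restate its return value):
g(i=4)
  g(i=3)
    g(i=2)
      g(i=1)
      -> return 1
      g(i=0)
      -> return 0
    -> return 1
    g(i=1)
    -> return 1
  -> return 2
  g(i=2) -> return 1  (same call as traced above)
-> return 3

Final answer: 3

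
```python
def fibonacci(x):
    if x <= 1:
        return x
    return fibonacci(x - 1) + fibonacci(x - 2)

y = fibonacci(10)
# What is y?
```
Call trace (a repeated sub-call is expanded the first time; later identical calls just restate its return value):
fibonacci(x=10)
  fibonacci(x=9)
    fibonacci(x=8)
      fibonacci(x=7)
        fibonacci(x=6)
          fibonacci(x=5)
            fibonacci(x=4)
              fibonacci(x=3)
                fibonacci(x=2)
                  fibonacci(x=1)
                  -> return 1
                  fibonacci(x=0)
                  -> return 0
                -> return 1
                fibonacci(x=1)
                -> return 1
              -> return 2
              fibonacci(x=2) -> return 1  (same call as traced above)
            -> return 3
            fibonacci(x=3) -> return 2  (same call as traced above)
          -> return 5
          fibonacci(x=4) -> return 3  (same call as traced above)
        -> return 8
        fibonacci(x=5) -> return 5  (same call as traced above)
      -> return 13
      fibonacci(x=6) -> return 8  (same call as traced above)
    -> return 21
    fibonacci(x=7) -> return 13  (same call as traced above)
  -> return 34
  fibonacci(x=8) -> return 21  (same call as traced above)
-> return 55

Final answer: 55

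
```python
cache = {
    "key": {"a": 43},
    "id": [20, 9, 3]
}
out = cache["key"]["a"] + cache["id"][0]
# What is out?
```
Trace:
  cache={'key': {'a': 43}, 'id': [20, 9, 3]}
  cache={'key': {'a': 43}, 'id': [20, 9, 3]}, out=63

Final answer: 63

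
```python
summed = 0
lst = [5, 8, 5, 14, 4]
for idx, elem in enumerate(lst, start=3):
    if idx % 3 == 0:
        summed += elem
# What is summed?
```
Trace:
  summed=0
  summed=5, idx=3, elem=5
  summed=5, idx=4, elem=8
  summed=5, idx=5, elem=5
  summed=19, idx=6, elem=14
  summed=19, idx=7, elem=4

Final answer: 19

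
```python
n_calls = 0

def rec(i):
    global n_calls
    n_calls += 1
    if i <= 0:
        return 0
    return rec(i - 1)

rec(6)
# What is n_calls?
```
Call trace:
rec(i=6)
  rec(i=5)
    rec(i=4)
      rec(i=3)
        rec(i=2)
          rec(i=1)
            rec(i=0)
            -> return 0
          -> return 0
        -> return 0
      -> return 0
    -> return 0
  -> return 0
-> return 0

n_calls is incremented once per call. rec is entered once for each i = 6, 5, 4, 3, 2, 1, 0 (the i <= 0 call returns without recursing), i.e. 6 + 1 calls.
n_calls = 7

Final answer: 7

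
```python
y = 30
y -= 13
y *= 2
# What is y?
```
Trace:
  y=30
  y=17
  y=34

Final answer: 34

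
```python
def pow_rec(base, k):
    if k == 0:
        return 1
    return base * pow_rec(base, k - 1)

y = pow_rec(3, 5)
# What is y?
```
Call trace:
pow_rec(base=3, k=5)
  pow_rec(base=3, k=4)
    pow_rec(base=3, k=3)
      pow_rec(base=3, k=2)
        pow_rec(base=3, k=1)
          pow_rec(base=3, k=0)
          -> return 1
        -> return 3
      -> return 9
    -> return 27
  -> return 81
-> return 243

Final answer: 243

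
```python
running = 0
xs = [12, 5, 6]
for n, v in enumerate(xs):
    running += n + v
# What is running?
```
Trace:
  running=0
  running=12, n=0, v=12
  running=18, n=1, v=5
  running=26, n=2, v=6

Final answer: 26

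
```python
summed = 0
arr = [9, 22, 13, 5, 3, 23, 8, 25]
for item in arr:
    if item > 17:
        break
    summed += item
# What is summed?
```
Trace:
  summed=0
  summed=9, item=9
  summed=9, item=22

Final answer: 9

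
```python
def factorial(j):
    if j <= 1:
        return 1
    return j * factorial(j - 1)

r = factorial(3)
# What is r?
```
Call trace:
factorial(j=3)
  factorial(j=2)
    factorial(j=1)
    -> return 1
  -> return 2
-> return 6

Final answer: 6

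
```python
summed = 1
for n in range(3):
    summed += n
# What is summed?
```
Trace:
  summed=1
  summed=1, n=0
  summed=2, n=1
  summed=4, n=2

Final answer: 4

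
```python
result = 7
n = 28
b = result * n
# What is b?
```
Trace:
  result=7
  result=7, n=28
  result=7, n=28, b=196

Final answer: 196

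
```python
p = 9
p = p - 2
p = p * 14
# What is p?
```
Trace:
  p=9
  p=7
  p=98

Final answer: 98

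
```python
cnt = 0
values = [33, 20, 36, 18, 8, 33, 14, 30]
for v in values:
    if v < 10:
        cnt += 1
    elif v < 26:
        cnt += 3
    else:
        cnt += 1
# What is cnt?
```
Trace:
  cnt=0
  cnt=1, v=33
  cnt=4, v=20
  cnt=5, v=36
  cnt=8, v=18
  cnt=9, v=8
  cnt=10, v=33
  cnt=13, v=14
  cnt=14, v=30

Final answer: 14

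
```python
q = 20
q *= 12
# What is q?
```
Trace:
  q=20
  q=240

Final answer: 240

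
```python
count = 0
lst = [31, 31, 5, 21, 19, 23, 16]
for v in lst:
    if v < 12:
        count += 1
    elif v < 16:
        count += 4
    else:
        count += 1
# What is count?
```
Trace:
  count=0
  count=1, v=31
  count=2, v=31
  count=3, v=5
  count=4, v=21
  count=5, v=19
  count=6, v=23
  count=7, v=16

Final answer: 7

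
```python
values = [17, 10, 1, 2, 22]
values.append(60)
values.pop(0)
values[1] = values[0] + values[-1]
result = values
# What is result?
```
Trace:
  values=[17, 10, 1, 2, 22]
  values=[17, 10, 1, 2, 22, 60]
  values=[10, 1, 2, 22, 60]
  values=[10, 70, 2, 22, 60]
  values=[10, 70, 2, 22, 60], result=[10, 70, 2, 22, 60]

Final answer: [10, 70, 2, 22, 60]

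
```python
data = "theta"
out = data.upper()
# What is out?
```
Trace:
  data='theta'
  data='theta', out='THETA'

Final answer: 'THETA'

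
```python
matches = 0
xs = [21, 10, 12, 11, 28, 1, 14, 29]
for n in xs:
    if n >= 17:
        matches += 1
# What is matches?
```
Trace:
  matches=0
  matches=1, n=21
  matches=1, n=10
  matches=1, n=12
  matches=1, n=11
  matches=2, n=28
  matches=2, n=1
  matches=2, n=14
  matches=3, n=29

Final answer: 3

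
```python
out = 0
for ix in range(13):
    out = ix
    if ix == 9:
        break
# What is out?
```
Trace:
  out=0
  out=0, ix=0
  out=1, ix=1
  out=2, ix=2
  out=3, ix=3
  out=4, ix=4
  out=5, ix=5
  out=6, ix=6
  out=7, ix=7
  out=8, ix=8
  out=9, ix=9

Final answer: 9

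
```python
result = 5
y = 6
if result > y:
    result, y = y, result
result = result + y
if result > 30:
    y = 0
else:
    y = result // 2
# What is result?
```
Trace:
  result=5
  result=5, y=6
  result=5, y=6
  result=11, y=6
  result=11, y=5

Final answer: 11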